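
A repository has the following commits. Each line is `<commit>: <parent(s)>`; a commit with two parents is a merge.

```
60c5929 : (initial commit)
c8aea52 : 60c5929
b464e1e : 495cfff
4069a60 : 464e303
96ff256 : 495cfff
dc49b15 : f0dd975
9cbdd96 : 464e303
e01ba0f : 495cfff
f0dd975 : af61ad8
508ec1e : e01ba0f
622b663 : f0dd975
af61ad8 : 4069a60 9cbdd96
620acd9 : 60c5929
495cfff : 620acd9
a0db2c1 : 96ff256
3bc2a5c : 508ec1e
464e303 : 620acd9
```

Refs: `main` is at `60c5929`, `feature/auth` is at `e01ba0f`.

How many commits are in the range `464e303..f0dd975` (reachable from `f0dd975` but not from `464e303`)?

Reachable from f0dd975: {4069a60, 464e303, 60c5929, 620acd9, 9cbdd96, af61ad8, f0dd975}.
Reachable from 464e303: {464e303, 60c5929, 620acd9}.
In f0dd975's history but not 464e303's: {4069a60, 9cbdd96, af61ad8, f0dd975} — 4 commits.

4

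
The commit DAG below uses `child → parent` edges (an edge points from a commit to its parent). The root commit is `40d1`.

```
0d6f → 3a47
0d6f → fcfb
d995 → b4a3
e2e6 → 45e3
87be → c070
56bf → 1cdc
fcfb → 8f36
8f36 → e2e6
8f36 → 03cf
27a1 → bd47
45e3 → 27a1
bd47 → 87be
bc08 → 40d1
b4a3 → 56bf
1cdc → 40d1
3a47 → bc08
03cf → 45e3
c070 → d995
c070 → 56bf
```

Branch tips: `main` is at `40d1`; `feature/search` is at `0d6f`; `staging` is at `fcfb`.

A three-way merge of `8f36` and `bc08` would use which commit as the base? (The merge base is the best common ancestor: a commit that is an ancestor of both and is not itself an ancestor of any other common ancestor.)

40d1

Ancestors of 8f36: {03cf, 1cdc, 27a1, 40d1, 45e3, 56bf, 87be, 8f36, b4a3, bd47, c070, d995, e2e6}.
Ancestors of bc08: {40d1, bc08}.
Common ancestors: {40d1}.
The only common ancestor is 40d1, so it is the merge base.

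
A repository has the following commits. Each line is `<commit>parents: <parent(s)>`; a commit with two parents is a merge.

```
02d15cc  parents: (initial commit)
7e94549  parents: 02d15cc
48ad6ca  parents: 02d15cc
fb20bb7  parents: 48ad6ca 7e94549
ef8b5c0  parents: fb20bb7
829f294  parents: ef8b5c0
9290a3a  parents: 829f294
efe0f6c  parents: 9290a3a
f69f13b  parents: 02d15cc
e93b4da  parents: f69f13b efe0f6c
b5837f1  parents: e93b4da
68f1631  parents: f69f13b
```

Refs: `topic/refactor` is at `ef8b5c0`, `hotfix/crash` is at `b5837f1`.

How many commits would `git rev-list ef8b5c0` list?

Walking parent pointers from ef8b5c0: reachable set = {02d15cc, 48ad6ca, 7e94549, ef8b5c0, fb20bb7}.
That is 5 commits.

5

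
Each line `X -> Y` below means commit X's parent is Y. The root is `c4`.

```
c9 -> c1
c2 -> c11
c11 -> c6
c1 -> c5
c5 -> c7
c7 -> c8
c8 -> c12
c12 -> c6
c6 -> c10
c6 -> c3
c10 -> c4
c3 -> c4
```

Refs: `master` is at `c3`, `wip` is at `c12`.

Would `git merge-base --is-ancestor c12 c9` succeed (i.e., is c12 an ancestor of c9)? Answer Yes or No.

Ancestors of c9 (commits reachable by following parents): {c1, c10, c12, c3, c4, c5, c6, c7, c8, c9}.
c12 is in that set, so it is an ancestor of c9.

Yes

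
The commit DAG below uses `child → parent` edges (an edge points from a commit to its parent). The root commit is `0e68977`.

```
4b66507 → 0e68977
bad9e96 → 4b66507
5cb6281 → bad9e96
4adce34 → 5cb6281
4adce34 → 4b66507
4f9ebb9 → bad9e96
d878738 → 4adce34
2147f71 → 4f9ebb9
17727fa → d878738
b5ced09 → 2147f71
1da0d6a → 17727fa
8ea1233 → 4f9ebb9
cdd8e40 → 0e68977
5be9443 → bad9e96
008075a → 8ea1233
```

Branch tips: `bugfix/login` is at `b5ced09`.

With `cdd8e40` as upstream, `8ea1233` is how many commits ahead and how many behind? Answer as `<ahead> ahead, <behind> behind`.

4 ahead, 1 behind

Reachable from 8ea1233: {0e68977, 4b66507, 4f9ebb9, 8ea1233, bad9e96}.
Reachable from cdd8e40: {0e68977, cdd8e40}.
Only in 8ea1233's history (ahead): {4b66507, 4f9ebb9, 8ea1233, bad9e96} — 4.
Only in cdd8e40's history (behind): {cdd8e40} — 1.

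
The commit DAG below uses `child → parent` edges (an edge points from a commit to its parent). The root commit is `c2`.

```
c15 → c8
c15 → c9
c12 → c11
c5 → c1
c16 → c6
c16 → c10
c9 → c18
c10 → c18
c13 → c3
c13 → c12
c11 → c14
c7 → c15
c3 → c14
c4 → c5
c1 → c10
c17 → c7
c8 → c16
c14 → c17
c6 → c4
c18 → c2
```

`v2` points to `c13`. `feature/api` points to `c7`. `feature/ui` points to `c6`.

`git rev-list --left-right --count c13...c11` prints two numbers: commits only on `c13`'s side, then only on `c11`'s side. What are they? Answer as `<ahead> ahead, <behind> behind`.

3 ahead, 0 behind

Reachable from c13: {c1, c10, c11, c12, c13, c14, c15, c16, c17, c18, c2, c3, c4, c5, c6, c7, c8, c9}.
Reachable from c11: {c1, c10, c11, c14, c15, c16, c17, c18, c2, c4, c5, c6, c7, c8, c9}.
Only in c13's history (ahead): {c12, c13, c3} — 3.
Only in c11's history (behind): {} — 0.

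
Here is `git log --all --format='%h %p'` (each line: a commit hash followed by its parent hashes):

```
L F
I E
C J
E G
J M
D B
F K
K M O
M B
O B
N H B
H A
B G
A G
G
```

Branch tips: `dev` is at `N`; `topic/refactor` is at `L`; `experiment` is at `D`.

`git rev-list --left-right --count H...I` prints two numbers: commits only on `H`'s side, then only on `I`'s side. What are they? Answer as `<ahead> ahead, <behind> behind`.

Reachable from H: {A, G, H}.
Reachable from I: {E, G, I}.
Only in H's history (ahead): {A, H} — 2.
Only in I's history (behind): {E, I} — 2.

2 ahead, 2 behind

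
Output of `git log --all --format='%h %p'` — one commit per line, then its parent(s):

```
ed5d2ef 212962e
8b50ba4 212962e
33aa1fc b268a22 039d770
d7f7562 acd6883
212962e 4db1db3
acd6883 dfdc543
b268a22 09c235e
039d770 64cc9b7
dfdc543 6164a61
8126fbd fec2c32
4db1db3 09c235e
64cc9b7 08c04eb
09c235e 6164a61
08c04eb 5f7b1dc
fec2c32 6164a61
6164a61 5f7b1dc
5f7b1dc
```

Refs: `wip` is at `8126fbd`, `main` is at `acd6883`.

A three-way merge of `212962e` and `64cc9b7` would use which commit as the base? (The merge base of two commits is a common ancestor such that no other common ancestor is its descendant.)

Ancestors of 212962e: {09c235e, 212962e, 4db1db3, 5f7b1dc, 6164a61}.
Ancestors of 64cc9b7: {08c04eb, 5f7b1dc, 64cc9b7}.
Common ancestors: {5f7b1dc}.
The only common ancestor is 5f7b1dc, so it is the merge base.

5f7b1dc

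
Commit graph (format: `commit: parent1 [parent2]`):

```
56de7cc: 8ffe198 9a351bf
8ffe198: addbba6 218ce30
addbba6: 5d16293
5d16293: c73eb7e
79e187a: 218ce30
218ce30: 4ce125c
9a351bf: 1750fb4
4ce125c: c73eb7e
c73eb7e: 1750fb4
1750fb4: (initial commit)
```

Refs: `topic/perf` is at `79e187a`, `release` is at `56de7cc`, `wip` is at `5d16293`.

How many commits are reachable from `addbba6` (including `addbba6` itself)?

Walking parent pointers from addbba6: reachable set = {1750fb4, 5d16293, addbba6, c73eb7e}.
That is 4 commits.

4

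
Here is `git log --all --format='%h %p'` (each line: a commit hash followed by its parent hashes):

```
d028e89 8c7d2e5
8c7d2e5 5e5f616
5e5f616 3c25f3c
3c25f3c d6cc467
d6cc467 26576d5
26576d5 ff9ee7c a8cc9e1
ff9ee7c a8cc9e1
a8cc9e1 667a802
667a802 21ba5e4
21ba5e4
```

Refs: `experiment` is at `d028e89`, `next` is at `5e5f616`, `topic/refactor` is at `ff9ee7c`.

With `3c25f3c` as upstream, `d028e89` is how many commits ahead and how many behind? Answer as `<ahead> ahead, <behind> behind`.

3 ahead, 0 behind

Reachable from d028e89: {21ba5e4, 26576d5, 3c25f3c, 5e5f616, 667a802, 8c7d2e5, a8cc9e1, d028e89, d6cc467, ff9ee7c}.
Reachable from 3c25f3c: {21ba5e4, 26576d5, 3c25f3c, 667a802, a8cc9e1, d6cc467, ff9ee7c}.
Only in d028e89's history (ahead): {5e5f616, 8c7d2e5, d028e89} — 3.
Only in 3c25f3c's history (behind): {} — 0.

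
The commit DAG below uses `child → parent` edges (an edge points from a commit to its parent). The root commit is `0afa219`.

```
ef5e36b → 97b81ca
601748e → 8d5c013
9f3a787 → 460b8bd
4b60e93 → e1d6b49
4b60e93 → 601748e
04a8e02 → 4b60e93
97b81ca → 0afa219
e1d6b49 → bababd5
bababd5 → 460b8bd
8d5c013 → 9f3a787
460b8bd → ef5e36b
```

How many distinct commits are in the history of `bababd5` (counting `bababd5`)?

Walking parent pointers from bababd5: reachable set = {0afa219, 460b8bd, 97b81ca, bababd5, ef5e36b}.
That is 5 commits.

5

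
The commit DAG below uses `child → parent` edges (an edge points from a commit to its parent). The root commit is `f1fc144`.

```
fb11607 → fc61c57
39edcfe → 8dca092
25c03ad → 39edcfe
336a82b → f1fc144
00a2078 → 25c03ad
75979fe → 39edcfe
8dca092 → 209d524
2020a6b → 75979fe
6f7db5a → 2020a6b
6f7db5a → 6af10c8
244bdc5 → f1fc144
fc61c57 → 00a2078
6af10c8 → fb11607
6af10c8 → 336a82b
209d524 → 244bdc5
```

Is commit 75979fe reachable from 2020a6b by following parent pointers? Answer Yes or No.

Yes

Ancestors of 2020a6b (commits reachable by following parents): {2020a6b, 209d524, 244bdc5, 39edcfe, 75979fe, 8dca092, f1fc144}.
75979fe is in that set, so it is an ancestor of 2020a6b.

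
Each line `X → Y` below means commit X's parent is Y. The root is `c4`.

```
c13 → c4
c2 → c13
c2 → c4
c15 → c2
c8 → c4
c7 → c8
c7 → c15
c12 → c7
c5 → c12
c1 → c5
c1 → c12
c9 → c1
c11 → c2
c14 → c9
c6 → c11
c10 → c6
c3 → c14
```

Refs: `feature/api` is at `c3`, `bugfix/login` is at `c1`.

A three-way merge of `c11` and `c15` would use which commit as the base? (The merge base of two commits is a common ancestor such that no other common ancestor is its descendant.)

Ancestors of c11: {c11, c13, c2, c4}.
Ancestors of c15: {c13, c15, c2, c4}.
Common ancestors: {c13, c2, c4}.
Among these, c2 is not an ancestor of any other common ancestor — it is the merge base.

c2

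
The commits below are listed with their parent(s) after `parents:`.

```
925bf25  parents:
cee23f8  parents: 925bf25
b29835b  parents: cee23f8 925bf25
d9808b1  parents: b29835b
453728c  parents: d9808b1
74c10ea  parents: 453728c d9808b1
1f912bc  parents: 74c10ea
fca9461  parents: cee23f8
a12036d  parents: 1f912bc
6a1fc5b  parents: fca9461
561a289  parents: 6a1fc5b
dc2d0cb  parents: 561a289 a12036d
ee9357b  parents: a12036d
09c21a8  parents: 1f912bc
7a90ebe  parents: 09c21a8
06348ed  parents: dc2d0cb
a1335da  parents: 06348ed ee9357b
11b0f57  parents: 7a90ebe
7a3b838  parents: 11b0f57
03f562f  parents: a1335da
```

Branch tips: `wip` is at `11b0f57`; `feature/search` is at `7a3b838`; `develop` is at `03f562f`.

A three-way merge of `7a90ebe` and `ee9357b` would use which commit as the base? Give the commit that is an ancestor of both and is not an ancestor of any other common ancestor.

Ancestors of 7a90ebe: {09c21a8, 1f912bc, 453728c, 74c10ea, 7a90ebe, 925bf25, b29835b, cee23f8, d9808b1}.
Ancestors of ee9357b: {1f912bc, 453728c, 74c10ea, 925bf25, a12036d, b29835b, cee23f8, d9808b1, ee9357b}.
Common ancestors: {1f912bc, 453728c, 74c10ea, 925bf25, b29835b, cee23f8, d9808b1}.
Among these, 1f912bc is not an ancestor of any other common ancestor — it is the merge base.

1f912bc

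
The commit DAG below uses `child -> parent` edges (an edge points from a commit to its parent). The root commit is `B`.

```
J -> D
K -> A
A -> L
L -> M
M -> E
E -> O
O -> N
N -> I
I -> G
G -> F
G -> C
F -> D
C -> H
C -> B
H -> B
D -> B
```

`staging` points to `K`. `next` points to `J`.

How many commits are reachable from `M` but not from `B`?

10

Reachable from M: {B, C, D, E, F, G, H, I, M, N, O}.
Reachable from B: {B}.
In M's history but not B's: {C, D, E, F, G, H, I, M, N, O} — 10 commits.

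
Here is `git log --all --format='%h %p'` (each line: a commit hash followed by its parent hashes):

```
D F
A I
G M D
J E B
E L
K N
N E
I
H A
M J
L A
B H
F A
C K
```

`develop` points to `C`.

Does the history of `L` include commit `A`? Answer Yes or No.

Ancestors of L (commits reachable by following parents): {A, I, L}.
A is in that set, so it is an ancestor of L.

Yes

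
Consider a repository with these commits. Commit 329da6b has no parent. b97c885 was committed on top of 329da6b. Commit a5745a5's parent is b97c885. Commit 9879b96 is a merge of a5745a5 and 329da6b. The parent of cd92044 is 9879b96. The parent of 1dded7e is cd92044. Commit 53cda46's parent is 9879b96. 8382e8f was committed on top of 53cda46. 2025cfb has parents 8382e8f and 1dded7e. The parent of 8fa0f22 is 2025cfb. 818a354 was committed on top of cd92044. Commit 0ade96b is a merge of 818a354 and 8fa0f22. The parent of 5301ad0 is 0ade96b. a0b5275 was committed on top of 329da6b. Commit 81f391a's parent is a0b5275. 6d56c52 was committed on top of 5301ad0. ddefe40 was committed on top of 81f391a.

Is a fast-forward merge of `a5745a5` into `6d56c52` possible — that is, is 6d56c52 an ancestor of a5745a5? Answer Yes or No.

A fast-forward from 6d56c52 to a5745a5 is possible iff 6d56c52 is an ancestor of a5745a5.
Ancestors of a5745a5: {329da6b, a5745a5, b97c885}.
6d56c52 is not among them, so fast-forward is not possible.

No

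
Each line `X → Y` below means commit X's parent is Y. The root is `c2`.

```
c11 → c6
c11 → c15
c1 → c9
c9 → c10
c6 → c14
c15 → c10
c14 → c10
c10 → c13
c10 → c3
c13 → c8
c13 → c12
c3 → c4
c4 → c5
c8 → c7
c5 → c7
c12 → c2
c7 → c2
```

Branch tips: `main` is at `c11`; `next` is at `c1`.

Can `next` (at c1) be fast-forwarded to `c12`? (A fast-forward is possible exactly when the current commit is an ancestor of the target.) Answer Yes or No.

A fast-forward from c1 to c12 is possible iff c1 is an ancestor of c12.
Ancestors of c12: {c12, c2}.
c1 is not among them, so fast-forward is not possible.

No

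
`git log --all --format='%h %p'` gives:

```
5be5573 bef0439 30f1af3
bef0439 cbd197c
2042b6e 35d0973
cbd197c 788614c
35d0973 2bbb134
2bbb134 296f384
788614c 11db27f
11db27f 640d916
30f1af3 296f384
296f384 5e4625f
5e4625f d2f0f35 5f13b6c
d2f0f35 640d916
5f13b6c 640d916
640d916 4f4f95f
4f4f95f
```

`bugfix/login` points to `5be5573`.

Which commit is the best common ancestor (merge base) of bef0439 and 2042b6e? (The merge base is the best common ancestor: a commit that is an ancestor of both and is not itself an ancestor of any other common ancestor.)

Ancestors of bef0439: {11db27f, 4f4f95f, 640d916, 788614c, bef0439, cbd197c}.
Ancestors of 2042b6e: {2042b6e, 296f384, 2bbb134, 35d0973, 4f4f95f, 5e4625f, 5f13b6c, 640d916, d2f0f35}.
Common ancestors: {4f4f95f, 640d916}.
Among these, 640d916 is not an ancestor of any other common ancestor — it is the merge base.

640d916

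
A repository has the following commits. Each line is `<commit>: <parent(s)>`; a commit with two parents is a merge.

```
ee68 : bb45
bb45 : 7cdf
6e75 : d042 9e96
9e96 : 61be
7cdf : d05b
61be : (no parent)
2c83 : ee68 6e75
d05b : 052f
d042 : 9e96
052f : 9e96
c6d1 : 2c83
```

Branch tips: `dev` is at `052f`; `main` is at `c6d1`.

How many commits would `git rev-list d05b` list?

Walking parent pointers from d05b: reachable set = {052f, 61be, 9e96, d05b}.
That is 4 commits.

4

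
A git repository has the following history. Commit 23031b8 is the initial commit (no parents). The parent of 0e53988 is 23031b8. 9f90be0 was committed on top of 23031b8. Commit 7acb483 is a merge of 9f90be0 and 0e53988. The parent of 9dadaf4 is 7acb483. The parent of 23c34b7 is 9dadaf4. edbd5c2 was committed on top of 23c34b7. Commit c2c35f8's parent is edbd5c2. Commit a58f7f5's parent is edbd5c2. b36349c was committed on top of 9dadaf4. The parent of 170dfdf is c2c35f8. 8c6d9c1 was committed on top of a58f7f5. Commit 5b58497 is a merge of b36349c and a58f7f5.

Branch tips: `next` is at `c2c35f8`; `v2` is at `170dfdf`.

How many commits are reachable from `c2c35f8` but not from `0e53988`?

Reachable from c2c35f8: {0e53988, 23031b8, 23c34b7, 7acb483, 9dadaf4, 9f90be0, c2c35f8, edbd5c2}.
Reachable from 0e53988: {0e53988, 23031b8}.
In c2c35f8's history but not 0e53988's: {23c34b7, 7acb483, 9dadaf4, 9f90be0, c2c35f8, edbd5c2} — 6 commits.

6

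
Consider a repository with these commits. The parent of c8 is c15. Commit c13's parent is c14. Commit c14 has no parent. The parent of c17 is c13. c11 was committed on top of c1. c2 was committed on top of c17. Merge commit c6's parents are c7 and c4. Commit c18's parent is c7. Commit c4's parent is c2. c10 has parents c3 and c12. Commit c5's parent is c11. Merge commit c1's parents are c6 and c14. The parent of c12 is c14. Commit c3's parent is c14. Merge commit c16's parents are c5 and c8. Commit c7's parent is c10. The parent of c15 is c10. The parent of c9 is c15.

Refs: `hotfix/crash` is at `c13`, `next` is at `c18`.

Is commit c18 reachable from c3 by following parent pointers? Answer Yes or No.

Ancestors of c3: {c14, c3}.
c18 is not in that set, so it is not an ancestor of c3.

No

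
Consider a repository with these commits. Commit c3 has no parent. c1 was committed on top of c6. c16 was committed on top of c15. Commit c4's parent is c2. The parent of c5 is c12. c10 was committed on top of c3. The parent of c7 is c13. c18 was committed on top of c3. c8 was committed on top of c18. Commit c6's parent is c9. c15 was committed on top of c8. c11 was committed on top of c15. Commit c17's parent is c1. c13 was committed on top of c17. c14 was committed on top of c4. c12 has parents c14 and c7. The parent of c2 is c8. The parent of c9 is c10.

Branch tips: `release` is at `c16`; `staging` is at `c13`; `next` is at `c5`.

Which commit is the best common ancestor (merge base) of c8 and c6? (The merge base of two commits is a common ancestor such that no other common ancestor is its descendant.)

Ancestors of c8: {c18, c3, c8}.
Ancestors of c6: {c10, c3, c6, c9}.
Common ancestors: {c3}.
The only common ancestor is c3, so it is the merge base.

c3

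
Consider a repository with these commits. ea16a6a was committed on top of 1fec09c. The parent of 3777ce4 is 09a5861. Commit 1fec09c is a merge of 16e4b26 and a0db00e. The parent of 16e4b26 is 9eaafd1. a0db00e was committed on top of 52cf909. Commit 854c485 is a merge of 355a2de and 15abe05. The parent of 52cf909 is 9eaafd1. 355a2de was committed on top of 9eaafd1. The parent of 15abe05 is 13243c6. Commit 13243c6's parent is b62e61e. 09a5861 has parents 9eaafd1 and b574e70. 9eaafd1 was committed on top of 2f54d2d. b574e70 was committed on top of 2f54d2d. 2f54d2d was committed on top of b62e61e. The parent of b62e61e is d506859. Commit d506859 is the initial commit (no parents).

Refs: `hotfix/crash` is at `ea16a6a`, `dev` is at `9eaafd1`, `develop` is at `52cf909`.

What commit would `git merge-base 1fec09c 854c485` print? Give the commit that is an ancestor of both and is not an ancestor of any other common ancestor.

9eaafd1

Ancestors of 1fec09c: {16e4b26, 1fec09c, 2f54d2d, 52cf909, 9eaafd1, a0db00e, b62e61e, d506859}.
Ancestors of 854c485: {13243c6, 15abe05, 2f54d2d, 355a2de, 854c485, 9eaafd1, b62e61e, d506859}.
Common ancestors: {2f54d2d, 9eaafd1, b62e61e, d506859}.
Among these, 9eaafd1 is not an ancestor of any other common ancestor — it is the merge base.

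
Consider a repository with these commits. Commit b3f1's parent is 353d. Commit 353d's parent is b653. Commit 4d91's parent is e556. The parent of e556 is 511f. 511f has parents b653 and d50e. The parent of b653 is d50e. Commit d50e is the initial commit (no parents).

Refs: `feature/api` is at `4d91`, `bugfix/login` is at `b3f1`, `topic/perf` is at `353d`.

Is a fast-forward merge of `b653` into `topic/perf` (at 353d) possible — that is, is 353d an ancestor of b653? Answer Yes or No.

No

A fast-forward from 353d to b653 is possible iff 353d is an ancestor of b653.
Ancestors of b653: {b653, d50e}.
353d is not among them, so fast-forward is not possible.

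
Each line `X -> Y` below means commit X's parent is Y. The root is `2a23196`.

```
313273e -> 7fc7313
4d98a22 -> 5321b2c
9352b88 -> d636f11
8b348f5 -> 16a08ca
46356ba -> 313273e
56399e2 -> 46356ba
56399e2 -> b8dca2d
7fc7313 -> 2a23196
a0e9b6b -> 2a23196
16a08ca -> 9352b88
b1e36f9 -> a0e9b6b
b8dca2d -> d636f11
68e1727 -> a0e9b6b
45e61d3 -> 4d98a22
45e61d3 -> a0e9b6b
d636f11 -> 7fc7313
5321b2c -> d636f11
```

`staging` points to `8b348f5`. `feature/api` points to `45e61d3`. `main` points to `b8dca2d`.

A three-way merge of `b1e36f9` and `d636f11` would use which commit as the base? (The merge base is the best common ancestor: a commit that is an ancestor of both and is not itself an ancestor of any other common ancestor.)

2a23196

Ancestors of b1e36f9: {2a23196, a0e9b6b, b1e36f9}.
Ancestors of d636f11: {2a23196, 7fc7313, d636f11}.
Common ancestors: {2a23196}.
The only common ancestor is 2a23196, so it is the merge base.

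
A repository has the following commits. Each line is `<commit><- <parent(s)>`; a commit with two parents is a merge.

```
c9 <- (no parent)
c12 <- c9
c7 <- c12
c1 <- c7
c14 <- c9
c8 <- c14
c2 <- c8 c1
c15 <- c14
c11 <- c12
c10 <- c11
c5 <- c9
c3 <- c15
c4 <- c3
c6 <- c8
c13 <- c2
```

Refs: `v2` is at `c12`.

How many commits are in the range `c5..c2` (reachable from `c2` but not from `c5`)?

6

Reachable from c2: {c1, c12, c14, c2, c7, c8, c9}.
Reachable from c5: {c5, c9}.
In c2's history but not c5's: {c1, c12, c14, c2, c7, c8} — 6 commits.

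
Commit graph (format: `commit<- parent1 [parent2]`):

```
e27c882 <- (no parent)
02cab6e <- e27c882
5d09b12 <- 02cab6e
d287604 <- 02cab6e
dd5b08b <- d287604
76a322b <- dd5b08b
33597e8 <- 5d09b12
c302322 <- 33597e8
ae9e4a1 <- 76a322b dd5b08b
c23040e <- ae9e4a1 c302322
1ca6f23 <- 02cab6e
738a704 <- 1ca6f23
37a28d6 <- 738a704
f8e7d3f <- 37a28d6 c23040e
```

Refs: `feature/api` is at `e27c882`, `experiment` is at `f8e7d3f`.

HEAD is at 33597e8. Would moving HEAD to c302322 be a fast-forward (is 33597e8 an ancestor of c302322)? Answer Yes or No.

A fast-forward from 33597e8 to c302322 is possible iff 33597e8 is an ancestor of c302322.
Ancestors of c302322: {02cab6e, 33597e8, 5d09b12, c302322, e27c882}.
33597e8 is among them, so fast-forward is possible.

Yes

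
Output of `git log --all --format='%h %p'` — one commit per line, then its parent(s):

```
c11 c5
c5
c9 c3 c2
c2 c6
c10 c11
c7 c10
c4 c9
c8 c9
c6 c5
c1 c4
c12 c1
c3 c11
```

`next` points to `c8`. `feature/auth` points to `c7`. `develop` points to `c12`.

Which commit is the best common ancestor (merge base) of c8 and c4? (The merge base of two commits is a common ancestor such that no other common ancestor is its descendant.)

Ancestors of c8: {c11, c2, c3, c5, c6, c8, c9}.
Ancestors of c4: {c11, c2, c3, c4, c5, c6, c9}.
Common ancestors: {c11, c2, c3, c5, c6, c9}.
Among these, c9 is not an ancestor of any other common ancestor — it is the merge base.

c9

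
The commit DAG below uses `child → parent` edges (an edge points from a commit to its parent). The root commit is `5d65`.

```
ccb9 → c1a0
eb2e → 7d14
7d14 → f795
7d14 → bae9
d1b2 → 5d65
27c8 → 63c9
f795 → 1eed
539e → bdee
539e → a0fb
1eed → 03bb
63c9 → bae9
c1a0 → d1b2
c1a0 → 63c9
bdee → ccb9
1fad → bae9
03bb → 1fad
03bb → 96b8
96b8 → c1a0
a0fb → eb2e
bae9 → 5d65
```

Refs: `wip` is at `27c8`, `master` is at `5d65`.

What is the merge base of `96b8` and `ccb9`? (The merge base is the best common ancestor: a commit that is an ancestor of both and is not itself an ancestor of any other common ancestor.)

c1a0

Ancestors of 96b8: {5d65, 63c9, 96b8, bae9, c1a0, d1b2}.
Ancestors of ccb9: {5d65, 63c9, bae9, c1a0, ccb9, d1b2}.
Common ancestors: {5d65, 63c9, bae9, c1a0, d1b2}.
Among these, c1a0 is not an ancestor of any other common ancestor — it is the merge base.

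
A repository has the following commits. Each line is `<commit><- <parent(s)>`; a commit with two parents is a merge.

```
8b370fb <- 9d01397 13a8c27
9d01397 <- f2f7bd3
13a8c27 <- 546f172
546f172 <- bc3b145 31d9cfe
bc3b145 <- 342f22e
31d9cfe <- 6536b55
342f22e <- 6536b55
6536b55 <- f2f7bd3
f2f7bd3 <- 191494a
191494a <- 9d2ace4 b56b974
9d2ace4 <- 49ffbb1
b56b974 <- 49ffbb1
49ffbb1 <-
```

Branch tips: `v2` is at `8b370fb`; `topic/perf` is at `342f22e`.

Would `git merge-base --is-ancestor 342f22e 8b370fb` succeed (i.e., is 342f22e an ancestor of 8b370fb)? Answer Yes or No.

Ancestors of 8b370fb (commits reachable by following parents): {13a8c27, 191494a, 31d9cfe, 342f22e, 49ffbb1, 546f172, 6536b55, 8b370fb, 9d01397, 9d2ace4, b56b974, bc3b145, f2f7bd3}.
342f22e is in that set, so it is an ancestor of 8b370fb.

Yes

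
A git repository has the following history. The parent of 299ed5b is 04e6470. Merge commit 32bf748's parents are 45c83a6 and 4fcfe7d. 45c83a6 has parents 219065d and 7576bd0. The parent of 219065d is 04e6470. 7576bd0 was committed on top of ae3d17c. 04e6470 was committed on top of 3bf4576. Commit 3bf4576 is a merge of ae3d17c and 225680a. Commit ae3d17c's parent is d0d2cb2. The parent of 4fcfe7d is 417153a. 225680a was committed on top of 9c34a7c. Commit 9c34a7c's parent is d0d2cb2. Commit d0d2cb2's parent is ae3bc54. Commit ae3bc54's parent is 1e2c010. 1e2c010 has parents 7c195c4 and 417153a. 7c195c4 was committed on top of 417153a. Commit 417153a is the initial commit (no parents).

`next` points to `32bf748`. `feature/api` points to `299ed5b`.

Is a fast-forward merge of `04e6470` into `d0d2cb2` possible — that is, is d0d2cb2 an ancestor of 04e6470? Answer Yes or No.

Yes

A fast-forward from d0d2cb2 to 04e6470 is possible iff d0d2cb2 is an ancestor of 04e6470.
Ancestors of 04e6470: {04e6470, 1e2c010, 225680a, 3bf4576, 417153a, 7c195c4, 9c34a7c, ae3bc54, ae3d17c, d0d2cb2}.
d0d2cb2 is among them, so fast-forward is possible.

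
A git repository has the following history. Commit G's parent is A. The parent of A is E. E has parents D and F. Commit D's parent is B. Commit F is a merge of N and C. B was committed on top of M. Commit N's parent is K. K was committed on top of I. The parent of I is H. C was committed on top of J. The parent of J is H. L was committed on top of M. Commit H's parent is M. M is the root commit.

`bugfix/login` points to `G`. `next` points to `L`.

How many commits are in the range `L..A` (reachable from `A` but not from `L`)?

Reachable from A: {A, B, C, D, E, F, H, I, J, K, M, N}.
Reachable from L: {L, M}.
In A's history but not L's: {A, B, C, D, E, F, H, I, J, K, N} — 11 commits.

11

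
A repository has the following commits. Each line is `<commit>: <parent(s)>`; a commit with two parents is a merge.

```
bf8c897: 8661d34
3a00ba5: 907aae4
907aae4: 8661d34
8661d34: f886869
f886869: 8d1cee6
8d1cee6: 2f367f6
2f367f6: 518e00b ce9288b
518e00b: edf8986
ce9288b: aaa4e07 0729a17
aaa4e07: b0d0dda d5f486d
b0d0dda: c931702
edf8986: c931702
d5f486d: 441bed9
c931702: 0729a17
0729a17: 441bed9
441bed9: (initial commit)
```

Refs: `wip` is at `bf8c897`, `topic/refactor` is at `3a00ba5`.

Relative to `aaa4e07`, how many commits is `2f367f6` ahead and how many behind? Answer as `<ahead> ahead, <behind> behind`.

Reachable from 2f367f6: {0729a17, 2f367f6, 441bed9, 518e00b, aaa4e07, b0d0dda, c931702, ce9288b, d5f486d, edf8986}.
Reachable from aaa4e07: {0729a17, 441bed9, aaa4e07, b0d0dda, c931702, d5f486d}.
Only in 2f367f6's history (ahead): {2f367f6, 518e00b, ce9288b, edf8986} — 4.
Only in aaa4e07's history (behind): {} — 0.

4 ahead, 0 behind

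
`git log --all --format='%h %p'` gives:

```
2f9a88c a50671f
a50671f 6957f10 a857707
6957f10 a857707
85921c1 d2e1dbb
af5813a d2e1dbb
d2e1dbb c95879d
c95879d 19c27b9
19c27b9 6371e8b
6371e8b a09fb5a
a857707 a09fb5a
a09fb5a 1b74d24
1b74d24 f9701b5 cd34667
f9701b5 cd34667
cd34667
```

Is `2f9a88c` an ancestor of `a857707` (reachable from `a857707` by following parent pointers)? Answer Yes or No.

No

Ancestors of a857707: {1b74d24, a09fb5a, a857707, cd34667, f9701b5}.
2f9a88c is not in that set, so it is not an ancestor of a857707.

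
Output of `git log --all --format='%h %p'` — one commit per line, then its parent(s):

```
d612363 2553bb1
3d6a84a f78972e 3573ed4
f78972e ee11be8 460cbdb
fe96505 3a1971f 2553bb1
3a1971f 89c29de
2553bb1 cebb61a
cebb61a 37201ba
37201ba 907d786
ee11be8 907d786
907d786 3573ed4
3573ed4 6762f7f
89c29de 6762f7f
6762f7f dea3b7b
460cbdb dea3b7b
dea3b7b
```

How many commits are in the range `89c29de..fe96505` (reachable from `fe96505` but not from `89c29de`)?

Reachable from fe96505: {2553bb1, 3573ed4, 37201ba, 3a1971f, 6762f7f, 89c29de, 907d786, cebb61a, dea3b7b, fe96505}.
Reachable from 89c29de: {6762f7f, 89c29de, dea3b7b}.
In fe96505's history but not 89c29de's: {2553bb1, 3573ed4, 37201ba, 3a1971f, 907d786, cebb61a, fe96505} — 7 commits.

7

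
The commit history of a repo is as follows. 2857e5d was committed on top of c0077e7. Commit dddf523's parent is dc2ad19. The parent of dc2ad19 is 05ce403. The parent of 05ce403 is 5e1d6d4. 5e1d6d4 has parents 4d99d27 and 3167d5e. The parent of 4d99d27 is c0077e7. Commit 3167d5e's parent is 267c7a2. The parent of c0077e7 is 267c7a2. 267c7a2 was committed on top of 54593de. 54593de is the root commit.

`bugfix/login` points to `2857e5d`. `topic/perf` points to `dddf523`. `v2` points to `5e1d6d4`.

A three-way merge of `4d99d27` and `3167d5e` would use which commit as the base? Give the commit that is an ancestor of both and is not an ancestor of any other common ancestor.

267c7a2

Ancestors of 4d99d27: {267c7a2, 4d99d27, 54593de, c0077e7}.
Ancestors of 3167d5e: {267c7a2, 3167d5e, 54593de}.
Common ancestors: {267c7a2, 54593de}.
Among these, 267c7a2 is not an ancestor of any other common ancestor — it is the merge base.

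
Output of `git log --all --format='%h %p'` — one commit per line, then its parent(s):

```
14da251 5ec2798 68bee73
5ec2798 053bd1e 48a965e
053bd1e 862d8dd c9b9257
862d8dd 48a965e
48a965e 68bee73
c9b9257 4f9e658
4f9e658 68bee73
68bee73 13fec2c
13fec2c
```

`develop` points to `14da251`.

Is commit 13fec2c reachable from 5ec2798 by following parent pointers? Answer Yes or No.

Yes

Ancestors of 5ec2798 (commits reachable by following parents): {053bd1e, 13fec2c, 48a965e, 4f9e658, 5ec2798, 68bee73, 862d8dd, c9b9257}.
13fec2c is in that set, so it is an ancestor of 5ec2798.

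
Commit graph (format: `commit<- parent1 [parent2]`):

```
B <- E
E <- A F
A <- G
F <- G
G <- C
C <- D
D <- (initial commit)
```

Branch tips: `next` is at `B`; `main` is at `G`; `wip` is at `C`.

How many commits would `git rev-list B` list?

Walking parent pointers from B: reachable set = {A, B, C, D, E, F, G}.
That is 7 commits.

7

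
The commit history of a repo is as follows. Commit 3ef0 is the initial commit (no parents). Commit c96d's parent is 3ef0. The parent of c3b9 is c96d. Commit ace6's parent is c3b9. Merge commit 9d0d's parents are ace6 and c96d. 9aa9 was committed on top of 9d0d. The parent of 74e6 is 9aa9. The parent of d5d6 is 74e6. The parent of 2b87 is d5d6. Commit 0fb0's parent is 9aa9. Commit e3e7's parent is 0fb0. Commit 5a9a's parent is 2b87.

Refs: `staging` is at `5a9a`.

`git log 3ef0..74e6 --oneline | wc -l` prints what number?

Reachable from 74e6: {3ef0, 74e6, 9aa9, 9d0d, ace6, c3b9, c96d}.
Reachable from 3ef0: {3ef0}.
In 74e6's history but not 3ef0's: {74e6, 9aa9, 9d0d, ace6, c3b9, c96d} — 6 commits.

6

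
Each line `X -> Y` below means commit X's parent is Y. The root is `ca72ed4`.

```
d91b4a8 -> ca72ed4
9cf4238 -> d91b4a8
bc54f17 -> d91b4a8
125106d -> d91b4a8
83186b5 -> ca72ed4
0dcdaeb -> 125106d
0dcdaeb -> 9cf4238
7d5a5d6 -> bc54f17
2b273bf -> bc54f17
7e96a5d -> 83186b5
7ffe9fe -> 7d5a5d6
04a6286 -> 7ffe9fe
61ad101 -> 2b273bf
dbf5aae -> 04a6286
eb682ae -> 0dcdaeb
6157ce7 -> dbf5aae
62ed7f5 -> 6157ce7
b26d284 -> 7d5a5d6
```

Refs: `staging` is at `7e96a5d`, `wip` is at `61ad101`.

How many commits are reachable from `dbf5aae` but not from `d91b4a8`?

5

Reachable from dbf5aae: {04a6286, 7d5a5d6, 7ffe9fe, bc54f17, ca72ed4, d91b4a8, dbf5aae}.
Reachable from d91b4a8: {ca72ed4, d91b4a8}.
In dbf5aae's history but not d91b4a8's: {04a6286, 7d5a5d6, 7ffe9fe, bc54f17, dbf5aae} — 5 commits.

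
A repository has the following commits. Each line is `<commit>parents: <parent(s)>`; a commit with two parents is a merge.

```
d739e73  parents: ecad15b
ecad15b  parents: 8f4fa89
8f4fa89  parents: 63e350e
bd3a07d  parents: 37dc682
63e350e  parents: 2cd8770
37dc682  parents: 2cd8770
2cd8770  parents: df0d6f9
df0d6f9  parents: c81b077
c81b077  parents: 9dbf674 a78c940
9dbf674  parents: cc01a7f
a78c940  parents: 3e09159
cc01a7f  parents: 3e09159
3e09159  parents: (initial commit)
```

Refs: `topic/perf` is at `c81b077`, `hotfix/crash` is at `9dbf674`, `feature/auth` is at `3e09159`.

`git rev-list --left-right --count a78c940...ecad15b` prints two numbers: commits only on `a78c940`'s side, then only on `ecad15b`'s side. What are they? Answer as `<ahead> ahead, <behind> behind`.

Reachable from a78c940: {3e09159, a78c940}.
Reachable from ecad15b: {2cd8770, 3e09159, 63e350e, 8f4fa89, 9dbf674, a78c940, c81b077, cc01a7f, df0d6f9, ecad15b}.
Only in a78c940's history (ahead): {} — 0.
Only in ecad15b's history (behind): {2cd8770, 63e350e, 8f4fa89, 9dbf674, c81b077, cc01a7f, df0d6f9, ecad15b} — 8.

0 ahead, 8 behind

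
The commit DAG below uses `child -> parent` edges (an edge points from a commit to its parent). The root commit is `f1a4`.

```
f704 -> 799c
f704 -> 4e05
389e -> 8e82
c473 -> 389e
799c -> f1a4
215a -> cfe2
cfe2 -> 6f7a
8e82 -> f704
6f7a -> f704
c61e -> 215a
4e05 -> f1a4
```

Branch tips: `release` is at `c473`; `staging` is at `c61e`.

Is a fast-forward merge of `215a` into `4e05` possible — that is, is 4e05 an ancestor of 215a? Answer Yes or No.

Yes

A fast-forward from 4e05 to 215a is possible iff 4e05 is an ancestor of 215a.
Ancestors of 215a: {215a, 4e05, 6f7a, 799c, cfe2, f1a4, f704}.
4e05 is among them, so fast-forward is possible.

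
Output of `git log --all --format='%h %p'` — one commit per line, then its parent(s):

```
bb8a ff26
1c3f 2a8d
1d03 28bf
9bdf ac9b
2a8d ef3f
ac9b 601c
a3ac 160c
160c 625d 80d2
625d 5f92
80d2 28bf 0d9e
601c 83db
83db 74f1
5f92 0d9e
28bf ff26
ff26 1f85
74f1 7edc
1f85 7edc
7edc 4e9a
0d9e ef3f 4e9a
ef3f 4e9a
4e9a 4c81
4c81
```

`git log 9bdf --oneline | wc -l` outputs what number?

8

Walking parent pointers from 9bdf: reachable set = {4c81, 4e9a, 601c, 74f1, 7edc, 83db, 9bdf, ac9b}.
That is 8 commits.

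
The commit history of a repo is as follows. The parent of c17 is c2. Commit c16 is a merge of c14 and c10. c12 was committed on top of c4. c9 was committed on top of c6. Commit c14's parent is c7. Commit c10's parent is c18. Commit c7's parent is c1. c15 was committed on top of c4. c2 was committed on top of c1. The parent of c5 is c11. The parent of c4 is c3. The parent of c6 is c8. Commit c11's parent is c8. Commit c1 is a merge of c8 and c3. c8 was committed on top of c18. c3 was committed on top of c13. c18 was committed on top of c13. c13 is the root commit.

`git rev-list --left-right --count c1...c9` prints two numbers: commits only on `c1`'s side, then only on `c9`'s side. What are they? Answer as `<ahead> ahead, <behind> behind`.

Reachable from c1: {c1, c13, c18, c3, c8}.
Reachable from c9: {c13, c18, c6, c8, c9}.
Only in c1's history (ahead): {c1, c3} — 2.
Only in c9's history (behind): {c6, c9} — 2.

2 ahead, 2 behind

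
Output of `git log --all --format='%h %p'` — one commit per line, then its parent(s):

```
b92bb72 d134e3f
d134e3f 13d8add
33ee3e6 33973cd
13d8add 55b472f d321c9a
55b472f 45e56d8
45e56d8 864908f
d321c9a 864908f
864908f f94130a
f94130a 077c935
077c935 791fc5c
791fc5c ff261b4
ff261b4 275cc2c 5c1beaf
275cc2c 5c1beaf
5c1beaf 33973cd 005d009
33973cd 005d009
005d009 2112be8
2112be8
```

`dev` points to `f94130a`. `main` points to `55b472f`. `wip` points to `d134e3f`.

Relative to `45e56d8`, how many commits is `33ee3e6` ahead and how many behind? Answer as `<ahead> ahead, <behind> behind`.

1 ahead, 8 behind

Reachable from 33ee3e6: {005d009, 2112be8, 33973cd, 33ee3e6}.
Reachable from 45e56d8: {005d009, 077c935, 2112be8, 275cc2c, 33973cd, 45e56d8, 5c1beaf, 791fc5c, 864908f, f94130a, ff261b4}.
Only in 33ee3e6's history (ahead): {33ee3e6} — 1.
Only in 45e56d8's history (behind): {077c935, 275cc2c, 45e56d8, 5c1beaf, 791fc5c, 864908f, f94130a, ff261b4} — 8.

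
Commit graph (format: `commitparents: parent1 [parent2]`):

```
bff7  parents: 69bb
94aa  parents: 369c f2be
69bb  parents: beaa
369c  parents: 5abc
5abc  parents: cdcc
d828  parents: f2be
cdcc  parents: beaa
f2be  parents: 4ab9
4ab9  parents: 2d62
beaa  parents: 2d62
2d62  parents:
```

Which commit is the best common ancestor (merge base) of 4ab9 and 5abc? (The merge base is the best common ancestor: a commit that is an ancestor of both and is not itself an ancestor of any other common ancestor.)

Ancestors of 4ab9: {2d62, 4ab9}.
Ancestors of 5abc: {2d62, 5abc, beaa, cdcc}.
Common ancestors: {2d62}.
The only common ancestor is 2d62, so it is the merge base.

2d62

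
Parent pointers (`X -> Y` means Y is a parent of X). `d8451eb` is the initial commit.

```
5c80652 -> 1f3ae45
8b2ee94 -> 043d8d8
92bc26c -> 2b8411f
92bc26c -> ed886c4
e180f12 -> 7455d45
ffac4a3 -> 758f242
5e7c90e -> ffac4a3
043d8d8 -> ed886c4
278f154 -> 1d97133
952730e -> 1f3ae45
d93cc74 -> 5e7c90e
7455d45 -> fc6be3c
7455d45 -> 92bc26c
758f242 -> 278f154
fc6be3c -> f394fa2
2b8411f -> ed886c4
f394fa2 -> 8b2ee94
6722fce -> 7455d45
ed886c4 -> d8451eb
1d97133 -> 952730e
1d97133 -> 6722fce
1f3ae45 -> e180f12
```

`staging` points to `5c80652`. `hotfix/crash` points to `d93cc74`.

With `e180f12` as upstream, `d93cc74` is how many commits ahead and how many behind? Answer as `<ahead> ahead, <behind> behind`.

9 ahead, 0 behind

Reachable from d93cc74: {043d8d8, 1d97133, 1f3ae45, 278f154, 2b8411f, 5e7c90e, 6722fce, 7455d45, 758f242, 8b2ee94, 92bc26c, 952730e, d8451eb, d93cc74, e180f12, ed886c4, f394fa2, fc6be3c, ffac4a3}.
Reachable from e180f12: {043d8d8, 2b8411f, 7455d45, 8b2ee94, 92bc26c, d8451eb, e180f12, ed886c4, f394fa2, fc6be3c}.
Only in d93cc74's history (ahead): {1d97133, 1f3ae45, 278f154, 5e7c90e, 6722fce, 758f242, 952730e, d93cc74, ffac4a3} — 9.
Only in e180f12's history (behind): {} — 0.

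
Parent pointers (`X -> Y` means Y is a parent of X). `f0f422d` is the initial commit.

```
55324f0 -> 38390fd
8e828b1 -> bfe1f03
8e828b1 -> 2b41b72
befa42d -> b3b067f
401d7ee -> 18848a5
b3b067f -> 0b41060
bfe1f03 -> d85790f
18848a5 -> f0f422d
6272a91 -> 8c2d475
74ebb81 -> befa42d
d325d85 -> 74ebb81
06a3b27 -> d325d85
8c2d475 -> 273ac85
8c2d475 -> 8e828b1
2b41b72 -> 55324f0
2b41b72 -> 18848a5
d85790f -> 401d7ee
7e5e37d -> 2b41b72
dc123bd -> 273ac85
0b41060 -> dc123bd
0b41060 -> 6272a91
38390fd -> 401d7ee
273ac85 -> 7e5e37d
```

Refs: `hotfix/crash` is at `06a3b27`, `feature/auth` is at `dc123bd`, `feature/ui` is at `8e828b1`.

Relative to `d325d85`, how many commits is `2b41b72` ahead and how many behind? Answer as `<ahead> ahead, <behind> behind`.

Reachable from 2b41b72: {18848a5, 2b41b72, 38390fd, 401d7ee, 55324f0, f0f422d}.
Reachable from d325d85: {0b41060, 18848a5, 273ac85, 2b41b72, 38390fd, 401d7ee, 55324f0, 6272a91, 74ebb81, 7e5e37d, 8c2d475, 8e828b1, b3b067f, befa42d, bfe1f03, d325d85, d85790f, dc123bd, f0f422d}.
Only in 2b41b72's history (ahead): {} — 0.
Only in d325d85's history (behind): {0b41060, 273ac85, 6272a91, 74ebb81, 7e5e37d, 8c2d475, 8e828b1, b3b067f, befa42d, bfe1f03, d325d85, d85790f, dc123bd} — 13.

0 ahead, 13 behind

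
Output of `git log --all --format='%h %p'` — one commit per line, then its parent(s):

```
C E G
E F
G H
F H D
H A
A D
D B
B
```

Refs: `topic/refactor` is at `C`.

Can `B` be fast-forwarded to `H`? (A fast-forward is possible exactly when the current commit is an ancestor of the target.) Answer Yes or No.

Yes

A fast-forward from B to H is possible iff B is an ancestor of H.
Ancestors of H: {A, B, D, H}.
B is among them, so fast-forward is possible.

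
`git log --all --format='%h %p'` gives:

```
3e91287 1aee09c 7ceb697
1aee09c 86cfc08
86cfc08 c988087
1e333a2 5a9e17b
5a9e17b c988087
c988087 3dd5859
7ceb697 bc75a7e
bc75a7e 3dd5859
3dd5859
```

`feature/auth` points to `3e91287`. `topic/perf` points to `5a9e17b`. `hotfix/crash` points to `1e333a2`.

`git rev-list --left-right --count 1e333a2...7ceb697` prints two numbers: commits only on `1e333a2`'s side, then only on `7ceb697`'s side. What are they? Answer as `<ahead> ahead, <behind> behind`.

3 ahead, 2 behind

Reachable from 1e333a2: {1e333a2, 3dd5859, 5a9e17b, c988087}.
Reachable from 7ceb697: {3dd5859, 7ceb697, bc75a7e}.
Only in 1e333a2's history (ahead): {1e333a2, 5a9e17b, c988087} — 3.
Only in 7ceb697's history (behind): {7ceb697, bc75a7e} — 2.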